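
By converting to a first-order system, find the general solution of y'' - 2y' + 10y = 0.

Let x_1 = y, x_2 = y'. Then x_1' = x_2 and x_2' = -10x_1 + 2x_2.
A = [[0,1],[-10,2]]; det(A-λI) = λ^2 - 2λ + 10.
Eigenvalues λ = 1 ± 3i.

y(t) = K_1e^(t)cos(3t) + K_2e^(t)sin(3t)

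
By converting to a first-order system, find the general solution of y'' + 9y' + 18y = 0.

y(t) = C_1e^(-6t) + C_2e^(-3t)

Let x_1 = y, x_2 = y'. Then x_1' = x_2 and x_2' = -18x_1 - 9x_2.
A = [[0,1],[-18,-9]]; det(A-λI) = λ^2 + 9λ + 18.
Eigenvalues λ = -6, -3 with eigenvectors (1,-6), (1,-3).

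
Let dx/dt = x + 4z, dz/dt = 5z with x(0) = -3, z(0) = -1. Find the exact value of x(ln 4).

-1032

A = [[1,4],[0,5]]; eigenvalues λ = 5, 1.
Eigenvectors: (-1,-1) for λ=5, (1,0) for λ=1.
From the initial condition, c_1 = 1, c_2 = -2.
x(ln 4) = (1)(4^5)(-1) + (-2)(4^1)(1) = -1032.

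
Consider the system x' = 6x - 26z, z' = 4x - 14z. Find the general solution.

x(t) = 2K_1e^(-4t)sin(2t) + 3K_1e^(-4t)cos(2t) + 3K_2e^(-4t)sin(2t) - 2K_2e^(-4t)cos(2t), z(t) = K_1e^(-4t)sin(2t) + K_1e^(-4t)cos(2t) + K_2e^(-4t)sin(2t) - K_2e^(-4t)cos(2t)

Coefficient matrix A = [[6, -26], [4, -14]].
Characteristic polynomial det(A - λI) = λ^2 + 8λ + 20 = 0.
Eigenvalues λ = -4 ± 2i (complex conjugate pair).
For λ=-4+2i: an eigenvector is (3,1) - i(2,1) = (3 - 2i, 1 - i).
A real fundamental pair from Re and Im of e^((-4+2i)t)v: X_1 = e^(-4t)(cos(2t)·(3,1) + sin(2t)·(2,1)), X_2 = e^(-4t)(sin(2t)·(3,1) - cos(2t)·(2,1)).
General solution: K_1X_1 + K_2X_2.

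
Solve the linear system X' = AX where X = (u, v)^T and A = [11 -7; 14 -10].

u(t) = K_1e^(-3t) + K_2e^(4t), v(t) = 2K_1e^(-3t) + K_2e^(4t)

Coefficient matrix A = [[11, -7], [14, -10]].
Characteristic polynomial det(A - λI) = λ^2 - λ - 12 = 0.
Eigenvalues λ = -3, 4.
For λ=-3: (A-λI) row 1 is [14, -7], so an eigenvector is (1, 2).
For λ=4: (A-λI) row 1 is [7, -7], so an eigenvector is (1, 1).
General solution: K_1e^(-3t)(1,2) + K_2e^(4t)(1,1).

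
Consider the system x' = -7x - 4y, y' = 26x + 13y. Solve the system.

x(t) = -C_1e^(3t)sin(2t) - C_1e^(3t)cos(2t) - C_2e^(3t)sin(2t) + C_2e^(3t)cos(2t), y(t) = 2C_1e^(3t)sin(2t) + 3C_1e^(3t)cos(2t) + 3C_2e^(3t)sin(2t) - 2C_2e^(3t)cos(2t)

Coefficient matrix A = [[-7, -4], [26, 13]].
Characteristic polynomial det(A - λI) = λ^2 - 6λ + 13 = 0.
Eigenvalues λ = 3 ± 2i (complex conjugate pair).
For λ=3+2i: an eigenvector is (-1,3) - i(-1,2) = (-1 + i, 3 - 2i).
A real fundamental pair from Re and Im of e^((3+2i)t)v: X_1 = e^(3t)(cos(2t)·(-1,3) + sin(2t)·(-1,2)), X_2 = e^(3t)(sin(2t)·(-1,3) - cos(2t)·(-1,2)).
General solution: C_1X_1 + C_2X_2.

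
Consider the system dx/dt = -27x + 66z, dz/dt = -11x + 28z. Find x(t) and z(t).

Coefficient matrix A = [[-27, 66], [-11, 28]].
Characteristic polynomial det(A - λI) = λ^2 - λ - 30 = 0.
Eigenvalues λ = -5, 6.
For λ=-5: (A-λI) row 1 is [-22, 66], so an eigenvector is (-3, -1).
For λ=6: (A-λI) row 1 is [-33, 66], so an eigenvector is (-2, -1).
General solution: C_1e^(-5t)(-3,-1) + C_2e^(6t)(-2,-1).

x(t) = -3C_1e^(-5t) - 2C_2e^(6t), z(t) = -C_1e^(-5t) - C_2e^(6t)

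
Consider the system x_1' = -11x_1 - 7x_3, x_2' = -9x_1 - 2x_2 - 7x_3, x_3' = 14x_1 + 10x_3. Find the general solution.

Coefficient matrix A = [[-11, 0, -7], [-9, -2, -7], [14, 0, 10]].
det(A - λI) = 0 gives eigenvalues λ = -2, -4, 3.
For λ=-2: eigenvector (0,1,0).
For λ=-4: eigenvector (1,1,-1).
For λ=3: eigenvector (-1,-1,2).
General solution: c_1e^(-2t)(0,1,0) + c_2e^(-4t)(1,1,-1) + c_3e^(3t)(-1,-1,2).

x_1(t) = c_2e^(-4t) - c_3e^(3t), x_2(t) = c_1e^(-2t) + c_2e^(-4t) - c_3e^(3t), x_3(t) = -c_2e^(-4t) + 2c_3e^(3t)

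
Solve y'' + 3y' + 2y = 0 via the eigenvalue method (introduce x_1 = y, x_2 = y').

Let x_1 = y, x_2 = y'. Then x_1' = x_2 and x_2' = -2x_1 - 3x_2.
A = [[0,1],[-2,-3]]; det(A-λI) = λ^2 + 3λ + 2.
Eigenvalues λ = -1, -2 with eigenvectors (1,-1), (1,-2).

y(t) = c_1e^(-t) + c_2e^(-2t)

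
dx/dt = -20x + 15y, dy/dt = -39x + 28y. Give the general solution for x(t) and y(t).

Coefficient matrix A = [[-20, 15], [-39, 28]].
Characteristic polynomial det(A - λI) = λ^2 - 8λ + 25 = 0.
Eigenvalues λ = 4 ± 3i (complex conjugate pair).
For λ=4+3i: an eigenvector is (1,2) - i(2,3) = (1 - 2i, 2 - 3i).
A real fundamental pair from Re and Im of e^((4+3i)t)v: X_1 = e^(4t)(cos(3t)·(1,2) + sin(3t)·(2,3)), X_2 = e^(4t)(sin(3t)·(1,2) - cos(3t)·(2,3)).
General solution: c_1X_1 + c_2X_2.

x(t) = 2c_1e^(4t)sin(3t) + c_1e^(4t)cos(3t) + c_2e^(4t)sin(3t) - 2c_2e^(4t)cos(3t), y(t) = 3c_1e^(4t)sin(3t) + 2c_1e^(4t)cos(3t) + 2c_2e^(4t)sin(3t) - 3c_2e^(4t)cos(3t)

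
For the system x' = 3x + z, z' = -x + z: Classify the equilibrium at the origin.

unstable improper node

A = [[3,1],[-1,1]]; det(A-λI) = λ^2 - 4λ + 4.
repeated λ = 2 with a single eigenvector.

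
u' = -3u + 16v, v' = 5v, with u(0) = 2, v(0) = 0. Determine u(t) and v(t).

u(t) = 2e^(-3t), v(t) = 0

Coefficient matrix A = [[-3, 16], [0, 5]].
Characteristic polynomial det(A - λI) = λ^2 - 2λ - 15 = 0.
Eigenvalues λ = -3, 5.
For λ=-3: (A-λI) row 1 is [0, 16], so an eigenvector is (-1, 0).
For λ=5: (A-λI) row 1 is [-8, 16], so an eigenvector is (2, 1).
General solution: c_1e^(-3t)(-1,0) + c_2e^(5t)(2,1).
Applying u(0)=2, v(0)=0 gives c_1=-2, c_2=0.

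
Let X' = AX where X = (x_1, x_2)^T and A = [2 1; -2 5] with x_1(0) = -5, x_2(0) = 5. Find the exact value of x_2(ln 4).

A = [[2,1],[-2,5]]; eigenvalues λ = 3, 4.
Eigenvectors: (1,1) for λ=3, (-1,-2) for λ=4.
From the initial condition, c_1 = -15, c_2 = -10.
x_2(ln 4) = (-15)(4^3)(1) + (-10)(4^4)(-2) = 4160.

4160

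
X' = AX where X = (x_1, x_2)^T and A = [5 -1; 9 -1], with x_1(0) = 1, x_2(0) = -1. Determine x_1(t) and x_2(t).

Coefficient matrix A = [[5, -1], [9, -1]].
Characteristic polynomial det(A - λI) = λ^2 - 4λ + 4 = 0.
Single eigenvalue λ = 2 with algebraic multiplicity 2.
Eigenvector v = (-1,-3); generalized eigenvector w with (A-λI)w=v is (0,1).
General solution: e^(2t)[C_1·v + C_2·(t·v + w)].
Applying x_1(0)=1, x_2(0)=-1 gives C_1=-1, C_2=-4.

x_1(t) = 4te^(2t) + e^(2t), x_2(t) = 12te^(2t) - e^(2t)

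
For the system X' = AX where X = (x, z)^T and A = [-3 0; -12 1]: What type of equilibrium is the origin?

A = [[-3,0],[-12,1]]; det(A-λI) = λ^2 + 2λ - 3.
λ = -3, 1: opposite signs.

saddle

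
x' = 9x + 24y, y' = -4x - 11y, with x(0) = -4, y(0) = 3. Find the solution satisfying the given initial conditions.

Coefficient matrix A = [[9, 24], [-4, -11]].
Characteristic polynomial det(A - λI) = λ^2 + 2λ - 3 = 0.
Eigenvalues λ = 1, -3.
For λ=1: (A-λI) row 1 is [8, 24], so an eigenvector is (3, -1).
For λ=-3: (A-λI) row 1 is [12, 24], so an eigenvector is (-2, 1).
General solution: c_1e^(t)(3,-1) + c_2e^(-3t)(-2,1).
Applying x(0)=-4, y(0)=3 gives c_1=2, c_2=5.

x(t) = 6e^(t) - 10e^(-3t), y(t) = -2e^(t) + 5e^(-3t)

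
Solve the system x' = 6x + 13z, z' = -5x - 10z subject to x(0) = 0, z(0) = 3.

Coefficient matrix A = [[6, 13], [-5, -10]].
Characteristic polynomial det(A - λI) = λ^2 + 4λ + 5 = 0.
Eigenvalues λ = -2 ± i (complex conjugate pair).
For λ=-2+i: an eigenvector is (3,-2) - i(-2,1) = (3 + 2i, -2 - i).
A real fundamental pair from Re and Im of e^((-2+i)t)v: X_1 = e^(-2t)(cos(t)·(3,-2) + sin(t)·(-2,1)), X_2 = e^(-2t)(sin(t)·(3,-2) - cos(t)·(-2,1)).
General solution: c_1X_1 + c_2X_2.
Applying x(0)=0, z(0)=3 gives c_1=-6, c_2=9.

x(t) = 39e^(-2t)sin(t), z(t) = -24e^(-2t)sin(t) + 3e^(-2t)cos(t)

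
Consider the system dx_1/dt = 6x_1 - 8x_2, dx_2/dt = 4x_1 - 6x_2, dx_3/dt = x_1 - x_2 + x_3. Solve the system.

x_1(t) = K_1e^(-2t) - 2K_2e^(2t), x_2(t) = K_1e^(-2t) - K_2e^(2t), x_3(t) = -K_2e^(2t) + K_3e^(t)

Coefficient matrix A = [[6, -8, 0], [4, -6, 0], [1, -1, 1]].
det(A - λI) = 0 gives eigenvalues λ = -2, 2, 1.
For λ=-2: eigenvector (1,1,0).
For λ=2: eigenvector (-2,-1,-1).
For λ=1: eigenvector (0,0,1).
General solution: K_1e^(-2t)(1,1,0) + K_2e^(2t)(-2,-1,-1) + K_3e^(t)(0,0,1).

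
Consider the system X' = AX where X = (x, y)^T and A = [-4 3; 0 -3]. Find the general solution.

Coefficient matrix A = [[-4, 3], [0, -3]].
Characteristic polynomial det(A - λI) = λ^2 + 7λ + 12 = 0.
Eigenvalues λ = -3, -4.
For λ=-3: (A-λI) row 1 is [-1, 3], so an eigenvector is (3, 1).
For λ=-4: (A-λI) row 1 is [0, 3], so an eigenvector is (1, 0).
General solution: K_1e^(-3t)(3,1) + K_2e^(-4t)(1,0).

x(t) = 3K_1e^(-3t) + K_2e^(-4t), y(t) = K_1e^(-3t)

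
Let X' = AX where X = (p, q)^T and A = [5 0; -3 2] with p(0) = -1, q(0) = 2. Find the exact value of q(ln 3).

252

A = [[5,0],[-3,2]]; eigenvalues λ = 5, 2.
Eigenvectors: (1,-1) for λ=5, (0,-1) for λ=2.
From the initial condition, c_1 = -1, c_2 = -1.
q(ln 3) = (-1)(3^5)(-1) + (-1)(3^2)(-1) = 252.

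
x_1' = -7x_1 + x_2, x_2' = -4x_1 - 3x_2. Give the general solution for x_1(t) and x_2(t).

Coefficient matrix A = [[-7, 1], [-4, -3]].
Characteristic polynomial det(A - λI) = λ^2 + 10λ + 25 = 0.
Single eigenvalue λ = -5 with algebraic multiplicity 2.
Eigenvector v = (-1,-2); generalized eigenvector w with (A-λI)w=v is (0,-1).
General solution: e^(-5t)[C_1·v + C_2·(t·v + w)].

x_1(t) = -C_1e^(-5t) - C_2te^(-5t), x_2(t) = -2C_1e^(-5t) - 2C_2te^(-5t) - C_2e^(-5t)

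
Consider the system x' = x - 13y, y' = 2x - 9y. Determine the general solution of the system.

Coefficient matrix A = [[1, -13], [2, -9]].
Characteristic polynomial det(A - λI) = λ^2 + 8λ + 17 = 0.
Eigenvalues λ = -4 ± i (complex conjugate pair).
For λ=-4+i: an eigenvector is (3,1) - i(2,1) = (3 - 2i, 1 - i).
A real fundamental pair from Re and Im of e^((-4+i)t)v: X_1 = e^(-4t)(cos(t)·(3,1) + sin(t)·(2,1)), X_2 = e^(-4t)(sin(t)·(3,1) - cos(t)·(2,1)).
General solution: K_1X_1 + K_2X_2.

x(t) = 2K_1e^(-4t)sin(t) + 3K_1e^(-4t)cos(t) + 3K_2e^(-4t)sin(t) - 2K_2e^(-4t)cos(t), y(t) = K_1e^(-4t)sin(t) + K_1e^(-4t)cos(t) + K_2e^(-4t)sin(t) - K_2e^(-4t)cos(t)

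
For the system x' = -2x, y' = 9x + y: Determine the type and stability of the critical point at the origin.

A = [[-2,0],[9,1]]; det(A-λI) = λ^2 + λ - 2.
λ = 1, -2: opposite signs.

saddle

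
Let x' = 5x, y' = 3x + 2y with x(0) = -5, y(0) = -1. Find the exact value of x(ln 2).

A = [[5,0],[3,2]]; eigenvalues λ = 2, 5.
Eigenvectors: (0,-1) for λ=2, (1,1) for λ=5.
From the initial condition, c_1 = -4, c_2 = -5.
x(ln 2) = (-4)(2^2)(0) + (-5)(2^5)(1) = -160.

-160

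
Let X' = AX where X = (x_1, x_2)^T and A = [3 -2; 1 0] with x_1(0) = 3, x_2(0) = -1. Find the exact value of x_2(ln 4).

44

A = [[3,-2],[1,0]]; eigenvalues λ = 1, 2.
Eigenvectors: (-1,-1) for λ=1, (2,1) for λ=2.
From the initial condition, c_1 = 5, c_2 = 4.
x_2(ln 4) = (5)(4^1)(-1) + (4)(4^2)(1) = 44.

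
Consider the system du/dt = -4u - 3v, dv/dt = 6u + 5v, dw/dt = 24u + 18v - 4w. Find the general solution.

u(t) = C_1e^(2t) + C_2e^(-t), v(t) = -2C_1e^(2t) - C_2e^(-t), w(t) = -2C_1e^(2t) + 2C_2e^(-t) + C_3e^(-4t)

Coefficient matrix A = [[-4, -3, 0], [6, 5, 0], [24, 18, -4]].
det(A - λI) = 0 gives eigenvalues λ = 2, -1, -4.
For λ=2: eigenvector (1,-2,-2).
For λ=-1: eigenvector (1,-1,2).
For λ=-4: eigenvector (0,0,1).
General solution: C_1e^(2t)(1,-2,-2) + C_2e^(-t)(1,-1,2) + C_3e^(-4t)(0,0,1).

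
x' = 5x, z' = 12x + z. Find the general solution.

x(t) = -c_1e^(5t), z(t) = -3c_1e^(5t) + c_2e^(t)

Coefficient matrix A = [[5, 0], [12, 1]].
Characteristic polynomial det(A - λI) = λ^2 - 6λ + 5 = 0.
Eigenvalues λ = 5, 1.
For λ=5: (A-λI) row 2 is [12, -4], so an eigenvector is (-1, -3).
For λ=1: (A-λI) row 1 is [4, 0], so an eigenvector is (0, 1).
General solution: c_1e^(5t)(-1,-3) + c_2e^(t)(0,1).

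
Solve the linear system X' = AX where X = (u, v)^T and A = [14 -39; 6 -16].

Coefficient matrix A = [[14, -39], [6, -16]].
Characteristic polynomial det(A - λI) = λ^2 + 2λ + 10 = 0.
Eigenvalues λ = -1 ± 3i (complex conjugate pair).
For λ=-1+3i: an eigenvector is (3,1) - i(2,1) = (3 - 2i, 1 - i).
A real fundamental pair from Re and Im of e^((-1+3i)t)v: X_1 = e^(-t)(cos(3t)·(3,1) + sin(3t)·(2,1)), X_2 = e^(-t)(sin(3t)·(3,1) - cos(3t)·(2,1)).
General solution: c_1X_1 + c_2X_2.

u(t) = 2c_1e^(-t)sin(3t) + 3c_1e^(-t)cos(3t) + 3c_2e^(-t)sin(3t) - 2c_2e^(-t)cos(3t), v(t) = c_1e^(-t)sin(3t) + c_1e^(-t)cos(3t) + c_2e^(-t)sin(3t) - c_2e^(-t)cos(3t)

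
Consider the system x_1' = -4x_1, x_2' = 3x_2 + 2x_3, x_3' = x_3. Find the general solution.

x_1(t) = c_1e^(-4t), x_2(t) = -c_2e^(t) + c_3e^(3t), x_3(t) = c_2e^(t)

Coefficient matrix A = [[-4, 0, 0], [0, 3, 2], [0, 0, 1]].
det(A - λI) = 0 gives eigenvalues λ = -4, 1, 3.
For λ=-4: eigenvector (1,0,0).
For λ=1: eigenvector (0,-1,1).
For λ=3: eigenvector (0,1,0).
General solution: c_1e^(-4t)(1,0,0) + c_2e^(t)(0,-1,1) + c_3e^(3t)(0,1,0).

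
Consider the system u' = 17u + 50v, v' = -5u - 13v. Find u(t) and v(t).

Coefficient matrix A = [[17, 50], [-5, -13]].
Characteristic polynomial det(A - λI) = λ^2 - 4λ + 29 = 0.
Eigenvalues λ = 2 ± 5i (complex conjugate pair).
For λ=2+5i: an eigenvector is (-1,0) - i(-3,1) = (-1 + 3i, 0 - i).
A real fundamental pair from Re and Im of e^((2+5i)t)v: X_1 = e^(2t)(cos(5t)·(-1,0) + sin(5t)·(-3,1)), X_2 = e^(2t)(sin(5t)·(-1,0) - cos(5t)·(-3,1)).
General solution: C_1X_1 + C_2X_2.

u(t) = -3C_1e^(2t)sin(5t) - C_1e^(2t)cos(5t) - C_2e^(2t)sin(5t) + 3C_2e^(2t)cos(5t), v(t) = C_1e^(2t)sin(5t) - C_2e^(2t)cos(5t)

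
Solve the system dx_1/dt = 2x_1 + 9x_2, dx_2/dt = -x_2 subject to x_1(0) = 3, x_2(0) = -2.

x_1(t) = -3e^(2t) + 6e^(-t), x_2(t) = -2e^(-t)

Coefficient matrix A = [[2, 9], [0, -1]].
Characteristic polynomial det(A - λI) = λ^2 - λ - 2 = 0.
Eigenvalues λ = -1, 2.
For λ=-1: (A-λI) row 1 is [3, 9], so an eigenvector is (-3, 1).
For λ=2: (A-λI) row 1 is [0, 9], so an eigenvector is (1, 0).
General solution: K_1e^(-t)(-3,1) + K_2e^(2t)(1,0).
Applying x_1(0)=3, x_2(0)=-2 gives K_1=-2, K_2=-3.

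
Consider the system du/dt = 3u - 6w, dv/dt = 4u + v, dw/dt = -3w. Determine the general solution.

Coefficient matrix A = [[3, 0, -6], [4, 1, 0], [0, 0, -3]].
det(A - λI) = 0 gives eigenvalues λ = -3, 1, 3.
For λ=-3: eigenvector (1,-1,1).
For λ=1: eigenvector (0,1,0).
For λ=3: eigenvector (-1,-2,0).
General solution: K_1e^(-3t)(1,-1,1) + K_2e^(t)(0,1,0) + K_3e^(3t)(-1,-2,0).

u(t) = K_1e^(-3t) - K_3e^(3t), v(t) = -K_1e^(-3t) + K_2e^(t) - 2K_3e^(3t), w(t) = K_1e^(-3t)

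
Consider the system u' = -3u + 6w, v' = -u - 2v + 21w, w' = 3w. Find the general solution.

u(t) = C_2e^(-3t) + C_3e^(3t), v(t) = C_1e^(-2t) + C_2e^(-3t) + 4C_3e^(3t), w(t) = C_3e^(3t)

Coefficient matrix A = [[-3, 0, 6], [-1, -2, 21], [0, 0, 3]].
det(A - λI) = 0 gives eigenvalues λ = -2, -3, 3.
For λ=-2: eigenvector (0,1,0).
For λ=-3: eigenvector (1,1,0).
For λ=3: eigenvector (1,4,1).
General solution: C_1e^(-2t)(0,1,0) + C_2e^(-3t)(1,1,0) + C_3e^(3t)(1,4,1).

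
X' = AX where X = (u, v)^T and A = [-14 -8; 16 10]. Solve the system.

u(t) = -C_1e^(-6t) - C_2e^(2t), v(t) = C_1e^(-6t) + 2C_2e^(2t)

Coefficient matrix A = [[-14, -8], [16, 10]].
Characteristic polynomial det(A - λI) = λ^2 + 4λ - 12 = 0.
Eigenvalues λ = -6, 2.
For λ=-6: (A-λI) row 1 is [-8, -8], so an eigenvector is (-1, 1).
For λ=2: (A-λI) row 1 is [-16, -8], so an eigenvector is (-1, 2).
General solution: C_1e^(-6t)(-1,1) + C_2e^(2t)(-1,2).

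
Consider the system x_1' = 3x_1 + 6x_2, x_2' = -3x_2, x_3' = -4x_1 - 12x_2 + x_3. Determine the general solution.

Coefficient matrix A = [[3, 6, 0], [0, -3, 0], [-4, -12, 1]].
det(A - λI) = 0 gives eigenvalues λ = 3, -3, 1.
For λ=3: eigenvector (1,0,-2).
For λ=-3: eigenvector (-1,1,2).
For λ=1: eigenvector (0,0,1).
General solution: C_1e^(3t)(1,0,-2) + C_2e^(-3t)(-1,1,2) + C_3e^(t)(0,0,1).

x_1(t) = C_1e^(3t) - C_2e^(-3t), x_2(t) = C_2e^(-3t), x_3(t) = -2C_1e^(3t) + 2C_2e^(-3t) + C_3e^(t)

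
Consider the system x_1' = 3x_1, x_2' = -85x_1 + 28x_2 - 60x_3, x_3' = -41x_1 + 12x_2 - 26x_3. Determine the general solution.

x_1(t) = K_1e^(3t), x_2(t) = K_1e^(3t) + 5K_2e^(4t) + 2K_3e^(-2t), x_3(t) = -K_1e^(3t) + 2K_2e^(4t) + K_3e^(-2t)

Coefficient matrix A = [[3, 0, 0], [-85, 28, -60], [-41, 12, -26]].
det(A - λI) = 0 gives eigenvalues λ = 3, 4, -2.
For λ=3: eigenvector (1,1,-1).
For λ=4: eigenvector (0,5,2).
For λ=-2: eigenvector (0,2,1).
General solution: K_1e^(3t)(1,1,-1) + K_2e^(4t)(0,5,2) + K_3e^(-2t)(0,2,1).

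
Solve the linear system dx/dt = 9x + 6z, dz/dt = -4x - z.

Coefficient matrix A = [[9, 6], [-4, -1]].
Characteristic polynomial det(A - λI) = λ^2 - 8λ + 15 = 0.
Eigenvalues λ = 5, 3.
For λ=5: (A-λI) row 1 is [4, 6], so an eigenvector is (-3, 2).
For λ=3: (A-λI) row 1 is [6, 6], so an eigenvector is (-1, 1).
General solution: C_1e^(5t)(-3,2) + C_2e^(3t)(-1,1).

x(t) = -3C_1e^(5t) - C_2e^(3t), z(t) = 2C_1e^(5t) + C_2e^(3t)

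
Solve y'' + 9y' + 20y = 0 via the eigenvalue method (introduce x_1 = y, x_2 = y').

Let x_1 = y, x_2 = y'. Then x_1' = x_2 and x_2' = -20x_1 - 9x_2.
A = [[0,1],[-20,-9]]; det(A-λI) = λ^2 + 9λ + 20.
Eigenvalues λ = -4, -5 with eigenvectors (1,-4), (1,-5).

y(t) = K_1e^(-4t) + K_2e^(-5t)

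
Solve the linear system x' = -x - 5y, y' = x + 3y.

Coefficient matrix A = [[-1, -5], [1, 3]].
Characteristic polynomial det(A - λI) = λ^2 - 2λ + 2 = 0.
Eigenvalues λ = 1 ± i (complex conjugate pair).
For λ=1+i: an eigenvector is (-2,1) - i(-1,0) = (-2 + i, 1).
A real fundamental pair from Re and Im of e^((1+i)t)v: X_1 = e^(t)(cos(t)·(-2,1) + sin(t)·(-1,0)), X_2 = e^(t)(sin(t)·(-2,1) - cos(t)·(-1,0)).
General solution: K_1X_1 + K_2X_2.

x(t) = -K_1e^(t)sin(t) - 2K_1e^(t)cos(t) - 2K_2e^(t)sin(t) + K_2e^(t)cos(t), y(t) = K_1e^(t)cos(t) + K_2e^(t)sin(t)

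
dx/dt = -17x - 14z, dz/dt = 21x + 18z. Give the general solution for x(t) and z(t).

Coefficient matrix A = [[-17, -14], [21, 18]].
Characteristic polynomial det(A - λI) = λ^2 - λ - 12 = 0.
Eigenvalues λ = -3, 4.
For λ=-3: (A-λI) row 1 is [-14, -14], so an eigenvector is (-1, 1).
For λ=4: (A-λI) row 1 is [-21, -14], so an eigenvector is (2, -3).
General solution: K_1e^(-3t)(-1,1) + K_2e^(4t)(2,-3).

x(t) = -K_1e^(-3t) + 2K_2e^(4t), z(t) = K_1e^(-3t) - 3K_2e^(4t)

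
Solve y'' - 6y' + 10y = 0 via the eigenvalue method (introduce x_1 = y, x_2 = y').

Let x_1 = y, x_2 = y'. Then x_1' = x_2 and x_2' = -10x_1 + 6x_2.
A = [[0,1],[-10,6]]; det(A-λI) = λ^2 - 6λ + 10.
Eigenvalues λ = 3 ± i.

y(t) = K_1e^(3t)cos(t) + K_2e^(3t)sin(t)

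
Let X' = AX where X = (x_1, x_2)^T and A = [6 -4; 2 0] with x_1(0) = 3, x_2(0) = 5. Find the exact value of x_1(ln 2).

A = [[6,-4],[2,0]]; eigenvalues λ = 2, 4.
Eigenvectors: (1,1) for λ=2, (2,1) for λ=4.
From the initial condition, c_1 = 7, c_2 = -2.
x_1(ln 2) = (7)(2^2)(1) + (-2)(2^4)(2) = -36.

-36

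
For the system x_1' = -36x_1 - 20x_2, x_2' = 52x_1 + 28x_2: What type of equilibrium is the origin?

A = [[-36,-20],[52,28]]; det(A-λI) = λ^2 + 8λ + 32.
λ = -4 ± 4i: negative real part.

stable spiral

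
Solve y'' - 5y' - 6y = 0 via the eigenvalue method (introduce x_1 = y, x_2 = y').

Let x_1 = y, x_2 = y'. Then x_1' = x_2 and x_2' = 6x_1 + 5x_2.
A = [[0,1],[6,5]]; det(A-λI) = λ^2 - 5λ - 6.
Eigenvalues λ = -1, 6 with eigenvectors (1,-1), (1,6).

y(t) = c_1e^(-t) + c_2e^(6t)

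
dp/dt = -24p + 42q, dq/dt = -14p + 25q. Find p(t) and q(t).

p(t) = -2C_1e^(-3t) + 3C_2e^(4t), q(t) = -C_1e^(-3t) + 2C_2e^(4t)

Coefficient matrix A = [[-24, 42], [-14, 25]].
Characteristic polynomial det(A - λI) = λ^2 - λ - 12 = 0.
Eigenvalues λ = -3, 4.
For λ=-3: (A-λI) row 1 is [-21, 42], so an eigenvector is (-2, -1).
For λ=4: (A-λI) row 1 is [-28, 42], so an eigenvector is (3, 2).
General solution: C_1e^(-3t)(-2,-1) + C_2e^(4t)(3,2).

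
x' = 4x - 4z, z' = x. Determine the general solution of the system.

x(t) = 2C_1e^(2t) + 2C_2te^(2t) - C_2e^(2t), z(t) = C_1e^(2t) + C_2te^(2t) - C_2e^(2t)

Coefficient matrix A = [[4, -4], [1, 0]].
Characteristic polynomial det(A - λI) = λ^2 - 4λ + 4 = 0.
Single eigenvalue λ = 2 with algebraic multiplicity 2.
Eigenvector v = (2,1); generalized eigenvector w with (A-λI)w=v is (-1,-1).
General solution: e^(2t)[C_1·v + C_2·(t·v + w)].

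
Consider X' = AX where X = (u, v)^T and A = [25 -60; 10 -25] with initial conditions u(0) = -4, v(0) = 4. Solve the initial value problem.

u(t) = -36e^(5t) + 32e^(-5t), v(t) = -12e^(5t) + 16e^(-5t)

Coefficient matrix A = [[25, -60], [10, -25]].
Characteristic polynomial det(A - λI) = λ^2 - 25 = 0.
Eigenvalues λ = 5, -5.
For λ=5: (A-λI) row 1 is [20, -60], so an eigenvector is (-3, -1).
For λ=-5: (A-λI) row 1 is [30, -60], so an eigenvector is (-2, -1).
General solution: c_1e^(5t)(-3,-1) + c_2e^(-5t)(-2,-1).
Applying u(0)=-4, v(0)=4 gives c_1=12, c_2=-16.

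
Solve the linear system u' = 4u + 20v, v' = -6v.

u(t) = -C_1e^(4t) + 2C_2e^(-6t), v(t) = -C_2e^(-6t)

Coefficient matrix A = [[4, 20], [0, -6]].
Characteristic polynomial det(A - λI) = λ^2 + 2λ - 24 = 0.
Eigenvalues λ = 4, -6.
For λ=4: (A-λI) row 1 is [0, 20], so an eigenvector is (-1, 0).
For λ=-6: (A-λI) row 1 is [10, 20], so an eigenvector is (2, -1).
General solution: C_1e^(4t)(-1,0) + C_2e^(-6t)(2,-1).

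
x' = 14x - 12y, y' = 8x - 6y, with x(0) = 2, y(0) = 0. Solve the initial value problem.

x(t) = 6e^(6t) - 4e^(2t), y(t) = 4e^(6t) - 4e^(2t)

Coefficient matrix A = [[14, -12], [8, -6]].
Characteristic polynomial det(A - λI) = λ^2 - 8λ + 12 = 0.
Eigenvalues λ = 6, 2.
For λ=6: (A-λI) row 1 is [8, -12], so an eigenvector is (3, 2).
For λ=2: (A-λI) row 1 is [12, -12], so an eigenvector is (1, 1).
General solution: C_1e^(6t)(3,2) + C_2e^(2t)(1,1).
Applying x(0)=2, y(0)=0 gives C_1=2, C_2=-4.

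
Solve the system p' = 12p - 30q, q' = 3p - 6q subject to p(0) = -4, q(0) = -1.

p(t) = -2e^(3t)sin(3t) - 4e^(3t)cos(3t), q(t) = -e^(3t)sin(3t) - e^(3t)cos(3t)

Coefficient matrix A = [[12, -30], [3, -6]].
Characteristic polynomial det(A - λI) = λ^2 - 6λ + 18 = 0.
Eigenvalues λ = 3 ± 3i (complex conjugate pair).
For λ=3+3i: an eigenvector is (-1,0) - i(-3,-1) = (-1 + 3i, 0 + i).
A real fundamental pair from Re and Im of e^((3+3i)t)v: X_1 = e^(3t)(cos(3t)·(-1,0) + sin(3t)·(-3,-1)), X_2 = e^(3t)(sin(3t)·(-1,0) - cos(3t)·(-3,-1)).
General solution: c_1X_1 + c_2X_2.
Applying p(0)=-4, q(0)=-1 gives c_1=1, c_2=-1.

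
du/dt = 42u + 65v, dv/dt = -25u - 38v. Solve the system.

Coefficient matrix A = [[42, 65], [-25, -38]].
Characteristic polynomial det(A - λI) = λ^2 - 4λ + 29 = 0.
Eigenvalues λ = 2 ± 5i (complex conjugate pair).
For λ=2+5i: an eigenvector is (-3,2) - i(2,-1) = (-3 - 2i, 2 + i).
A real fundamental pair from Re and Im of e^((2+5i)t)v: X_1 = e^(2t)(cos(5t)·(-3,2) + sin(5t)·(2,-1)), X_2 = e^(2t)(sin(5t)·(-3,2) - cos(5t)·(2,-1)).
General solution: K_1X_1 + K_2X_2.

u(t) = 2K_1e^(2t)sin(5t) - 3K_1e^(2t)cos(5t) - 3K_2e^(2t)sin(5t) - 2K_2e^(2t)cos(5t), v(t) = -K_1e^(2t)sin(5t) + 2K_1e^(2t)cos(5t) + 2K_2e^(2t)sin(5t) + K_2e^(2t)cos(5t)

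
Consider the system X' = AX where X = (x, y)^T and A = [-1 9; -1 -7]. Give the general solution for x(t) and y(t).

Coefficient matrix A = [[-1, 9], [-1, -7]].
Characteristic polynomial det(A - λI) = λ^2 + 8λ + 16 = 0.
Single eigenvalue λ = -4 with algebraic multiplicity 2.
Eigenvector v = (3,-1); generalized eigenvector w with (A-λI)w=v is (-2,1).
General solution: e^(-4t)[c_1·v + c_2·(t·v + w)].

x(t) = 3c_1e^(-4t) + 3c_2te^(-4t) - 2c_2e^(-4t), y(t) = -c_1e^(-4t) - c_2te^(-4t) + c_2e^(-4t)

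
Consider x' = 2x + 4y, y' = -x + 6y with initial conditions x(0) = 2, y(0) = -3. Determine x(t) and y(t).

Coefficient matrix A = [[2, 4], [-1, 6]].
Characteristic polynomial det(A - λI) = λ^2 - 8λ + 16 = 0.
Single eigenvalue λ = 4 with algebraic multiplicity 2.
Eigenvector v = (2,1); generalized eigenvector w with (A-λI)w=v is (3,2).
General solution: e^(4t)[c_1·v + c_2·(t·v + w)].
Applying x(0)=2, y(0)=-3 gives c_1=13, c_2=-8.

x(t) = -16te^(4t) + 2e^(4t), y(t) = -8te^(4t) - 3e^(4t)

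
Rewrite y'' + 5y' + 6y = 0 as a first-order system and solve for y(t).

y(t) = K_1e^(-3t) + K_2e^(-2t)

Let x_1 = y, x_2 = y'. Then x_1' = x_2 and x_2' = -6x_1 - 5x_2.
A = [[0,1],[-6,-5]]; det(A-λI) = λ^2 + 5λ + 6.
Eigenvalues λ = -3, -2 with eigenvectors (1,-3), (1,-2).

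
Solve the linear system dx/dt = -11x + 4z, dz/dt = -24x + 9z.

Coefficient matrix A = [[-11, 4], [-24, 9]].
Characteristic polynomial det(A - λI) = λ^2 + 2λ - 3 = 0.
Eigenvalues λ = -3, 1.
For λ=-3: (A-λI) row 1 is [-8, 4], so an eigenvector is (-1, -2).
For λ=1: (A-λI) row 1 is [-12, 4], so an eigenvector is (-1, -3).
General solution: C_1e^(-3t)(-1,-2) + C_2e^(t)(-1,-3).

x(t) = -C_1e^(-3t) - C_2e^(t), z(t) = -2C_1e^(-3t) - 3C_2e^(t)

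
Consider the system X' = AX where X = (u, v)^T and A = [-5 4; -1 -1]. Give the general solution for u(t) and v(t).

u(t) = 2C_1e^(-3t) + 2C_2te^(-3t) - C_2e^(-3t), v(t) = C_1e^(-3t) + C_2te^(-3t)

Coefficient matrix A = [[-5, 4], [-1, -1]].
Characteristic polynomial det(A - λI) = λ^2 + 6λ + 9 = 0.
Single eigenvalue λ = -3 with algebraic multiplicity 2.
Eigenvector v = (2,1); generalized eigenvector w with (A-λI)w=v is (-1,0).
General solution: e^(-3t)[C_1·v + C_2·(t·v + w)].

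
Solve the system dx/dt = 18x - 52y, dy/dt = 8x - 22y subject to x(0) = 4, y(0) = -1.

Coefficient matrix A = [[18, -52], [8, -22]].
Characteristic polynomial det(A - λI) = λ^2 + 4λ + 20 = 0.
Eigenvalues λ = -2 ± 4i (complex conjugate pair).
For λ=-2+4i: an eigenvector is (3,1) - i(2,1) = (3 - 2i, 1 - i).
A real fundamental pair from Re and Im of e^((-2+4i)t)v: X_1 = e^(-2t)(cos(4t)·(3,1) + sin(4t)·(2,1)), X_2 = e^(-2t)(sin(4t)·(3,1) - cos(4t)·(2,1)).
General solution: C_1X_1 + C_2X_2.
Applying x(0)=4, y(0)=-1 gives C_1=6, C_2=7.

x(t) = 33e^(-2t)sin(4t) + 4e^(-2t)cos(4t), y(t) = 13e^(-2t)sin(4t) - e^(-2t)cos(4t)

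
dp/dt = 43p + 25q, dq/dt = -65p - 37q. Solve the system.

Coefficient matrix A = [[43, 25], [-65, -37]].
Characteristic polynomial det(A - λI) = λ^2 - 6λ + 34 = 0.
Eigenvalues λ = 3 ± 5i (complex conjugate pair).
For λ=3+5i: an eigenvector is (2,-3) - i(1,-2) = (2 - i, -3 + 2i).
A real fundamental pair from Re and Im of e^((3+5i)t)v: X_1 = e^(3t)(cos(5t)·(2,-3) + sin(5t)·(1,-2)), X_2 = e^(3t)(sin(5t)·(2,-3) - cos(5t)·(1,-2)).
General solution: K_1X_1 + K_2X_2.

p(t) = K_1e^(3t)sin(5t) + 2K_1e^(3t)cos(5t) + 2K_2e^(3t)sin(5t) - K_2e^(3t)cos(5t), q(t) = -2K_1e^(3t)sin(5t) - 3K_1e^(3t)cos(5t) - 3K_2e^(3t)sin(5t) + 2K_2e^(3t)cos(5t)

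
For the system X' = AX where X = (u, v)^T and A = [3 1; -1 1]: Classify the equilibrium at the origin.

unstable improper node

A = [[3,1],[-1,1]]; det(A-λI) = λ^2 - 4λ + 4.
repeated λ = 2 with a single eigenvector.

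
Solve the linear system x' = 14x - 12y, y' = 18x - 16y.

Coefficient matrix A = [[14, -12], [18, -16]].
Characteristic polynomial det(A - λI) = λ^2 + 2λ - 8 = 0.
Eigenvalues λ = -4, 2.
For λ=-4: (A-λI) row 1 is [18, -12], so an eigenvector is (-2, -3).
For λ=2: (A-λI) row 1 is [12, -12], so an eigenvector is (-1, -1).
General solution: K_1e^(-4t)(-2,-3) + K_2e^(2t)(-1,-1).

x(t) = -2K_1e^(-4t) - K_2e^(2t), y(t) = -3K_1e^(-4t) - K_2e^(2t)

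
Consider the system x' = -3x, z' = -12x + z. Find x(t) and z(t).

x(t) = -c_2e^(-3t), z(t) = c_1e^(t) - 3c_2e^(-3t)

Coefficient matrix A = [[-3, 0], [-12, 1]].
Characteristic polynomial det(A - λI) = λ^2 + 2λ - 3 = 0.
Eigenvalues λ = 1, -3.
For λ=1: (A-λI) row 1 is [-4, 0], so an eigenvector is (0, 1).
For λ=-3: (A-λI) row 2 is [-12, 4], so an eigenvector is (-1, -3).
General solution: c_1e^(t)(0,1) + c_2e^(-3t)(-1,-3).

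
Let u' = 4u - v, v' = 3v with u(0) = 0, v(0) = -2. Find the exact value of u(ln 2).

A = [[4,-1],[0,3]]; eigenvalues λ = 3, 4.
Eigenvectors: (1,1) for λ=3, (-1,0) for λ=4.
From the initial condition, c_1 = -2, c_2 = -2.
u(ln 2) = (-2)(2^3)(1) + (-2)(2^4)(-1) = 16.

16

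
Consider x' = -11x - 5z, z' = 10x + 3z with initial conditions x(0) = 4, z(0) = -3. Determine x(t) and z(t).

Coefficient matrix A = [[-11, -5], [10, 3]].
Characteristic polynomial det(A - λI) = λ^2 + 8λ + 17 = 0.
Eigenvalues λ = -4 ± i (complex conjugate pair).
For λ=-4+i: an eigenvector is (1,-1) - i(-2,3) = (1 + 2i, -1 - 3i).
A real fundamental pair from Re and Im of e^((-4+i)t)v: X_1 = e^(-4t)(cos(t)·(1,-1) + sin(t)·(-2,3)), X_2 = e^(-4t)(sin(t)·(1,-1) - cos(t)·(-2,3)).
General solution: C_1X_1 + C_2X_2.
Applying x(0)=4, z(0)=-3 gives C_1=6, C_2=-1.

x(t) = -13e^(-4t)sin(t) + 4e^(-4t)cos(t), z(t) = 19e^(-4t)sin(t) - 3e^(-4t)cos(t)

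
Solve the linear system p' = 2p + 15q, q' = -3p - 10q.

Coefficient matrix A = [[2, 15], [-3, -10]].
Characteristic polynomial det(A - λI) = λ^2 + 8λ + 25 = 0.
Eigenvalues λ = -4 ± 3i (complex conjugate pair).
For λ=-4+3i: an eigenvector is (-1,0) - i(-2,1) = (-1 + 2i, 0 - i).
A real fundamental pair from Re and Im of e^((-4+3i)t)v: X_1 = e^(-4t)(cos(3t)·(-1,0) + sin(3t)·(-2,1)), X_2 = e^(-4t)(sin(3t)·(-1,0) - cos(3t)·(-2,1)).
General solution: C_1X_1 + C_2X_2.

p(t) = -2C_1e^(-4t)sin(3t) - C_1e^(-4t)cos(3t) - C_2e^(-4t)sin(3t) + 2C_2e^(-4t)cos(3t), q(t) = C_1e^(-4t)sin(3t) - C_2e^(-4t)cos(3t)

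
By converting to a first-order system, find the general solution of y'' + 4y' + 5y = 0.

y(t) = c_1e^(-2t)cos(t) + c_2e^(-2t)sin(t)

Let x_1 = y, x_2 = y'. Then x_1' = x_2 and x_2' = -5x_1 - 4x_2.
A = [[0,1],[-5,-4]]; det(A-λI) = λ^2 + 4λ + 5.
Eigenvalues λ = -2 ± i.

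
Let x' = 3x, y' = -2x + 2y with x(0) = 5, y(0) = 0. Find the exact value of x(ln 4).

A = [[3,0],[-2,2]]; eigenvalues λ = 3, 2.
Eigenvectors: (-1,2) for λ=3, (0,1) for λ=2.
From the initial condition, c_1 = -5, c_2 = 10.
x(ln 4) = (-5)(4^3)(-1) + (10)(4^2)(0) = 320.

320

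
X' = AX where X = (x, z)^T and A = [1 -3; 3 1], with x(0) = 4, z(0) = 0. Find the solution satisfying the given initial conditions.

Coefficient matrix A = [[1, -3], [3, 1]].
Characteristic polynomial det(A - λI) = λ^2 - 2λ + 10 = 0.
Eigenvalues λ = 1 ± 3i (complex conjugate pair).
For λ=1+3i: an eigenvector is (0,-1) - i(1,0) = (0 - i, -1).
A real fundamental pair from Re and Im of e^((1+3i)t)v: X_1 = e^(t)(cos(3t)·(0,-1) + sin(3t)·(1,0)), X_2 = e^(t)(sin(3t)·(0,-1) - cos(3t)·(1,0)).
General solution: c_1X_1 + c_2X_2.
Applying x(0)=4, z(0)=0 gives c_1=0, c_2=-4.

x(t) = 4e^(t)cos(3t), z(t) = 4e^(t)sin(3t)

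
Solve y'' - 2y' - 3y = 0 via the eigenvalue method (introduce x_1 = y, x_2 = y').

Let x_1 = y, x_2 = y'. Then x_1' = x_2 and x_2' = 3x_1 + 2x_2.
A = [[0,1],[3,2]]; det(A-λI) = λ^2 - 2λ - 3.
Eigenvalues λ = 3, -1 with eigenvectors (1,3), (1,-1).

y(t) = K_1e^(3t) + K_2e^(-t)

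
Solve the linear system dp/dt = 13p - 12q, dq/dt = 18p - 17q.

Coefficient matrix A = [[13, -12], [18, -17]].
Characteristic polynomial det(A - λI) = λ^2 + 4λ - 5 = 0.
Eigenvalues λ = 1, -5.
For λ=1: (A-λI) row 1 is [12, -12], so an eigenvector is (-1, -1).
For λ=-5: (A-λI) row 1 is [18, -12], so an eigenvector is (2, 3).
General solution: K_1e^(t)(-1,-1) + K_2e^(-5t)(2,3).

p(t) = -K_1e^(t) + 2K_2e^(-5t), q(t) = -K_1e^(t) + 3K_2e^(-5t)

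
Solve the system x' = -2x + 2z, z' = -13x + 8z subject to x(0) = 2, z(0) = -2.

x(t) = -14e^(3t)sin(t) + 2e^(3t)cos(t), z(t) = -36e^(3t)sin(t) - 2e^(3t)cos(t)

Coefficient matrix A = [[-2, 2], [-13, 8]].
Characteristic polynomial det(A - λI) = λ^2 - 6λ + 10 = 0.
Eigenvalues λ = 3 ± i (complex conjugate pair).
For λ=3+i: an eigenvector is (-1,-2) - i(1,3) = (-1 - i, -2 - 3i).
A real fundamental pair from Re and Im of e^((3+i)t)v: X_1 = e^(3t)(cos(t)·(-1,-2) + sin(t)·(1,3)), X_2 = e^(3t)(sin(t)·(-1,-2) - cos(t)·(1,3)).
General solution: K_1X_1 + K_2X_2.
Applying x(0)=2, z(0)=-2 gives K_1=-8, K_2=6.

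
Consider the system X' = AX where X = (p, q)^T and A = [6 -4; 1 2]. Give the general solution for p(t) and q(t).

p(t) = -2C_1e^(4t) - 2C_2te^(4t) + 3C_2e^(4t), q(t) = -C_1e^(4t) - C_2te^(4t) + 2C_2e^(4t)

Coefficient matrix A = [[6, -4], [1, 2]].
Characteristic polynomial det(A - λI) = λ^2 - 8λ + 16 = 0.
Single eigenvalue λ = 4 with algebraic multiplicity 2.
Eigenvector v = (-2,-1); generalized eigenvector w with (A-λI)w=v is (3,2).
General solution: e^(4t)[C_1·v + C_2·(t·v + w)].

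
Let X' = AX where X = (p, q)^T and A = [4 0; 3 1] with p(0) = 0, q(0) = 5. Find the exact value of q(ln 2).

A = [[4,0],[3,1]]; eigenvalues λ = 1, 4.
Eigenvectors: (0,-1) for λ=1, (1,1) for λ=4.
From the initial condition, c_1 = -5, c_2 = 0.
q(ln 2) = (-5)(2^1)(-1) + (0)(2^4)(1) = 10.

10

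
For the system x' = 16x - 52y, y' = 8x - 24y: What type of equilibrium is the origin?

A = [[16,-52],[8,-24]]; det(A-λI) = λ^2 + 8λ + 32.
λ = -4 ± 4i: negative real part.

stable spiral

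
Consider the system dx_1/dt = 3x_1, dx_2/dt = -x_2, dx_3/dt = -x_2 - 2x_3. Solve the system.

x_1(t) = C_1e^(3t), x_2(t) = C_2e^(-t), x_3(t) = -C_2e^(-t) + C_3e^(-2t)

Coefficient matrix A = [[3, 0, 0], [0, -1, 0], [0, -1, -2]].
det(A - λI) = 0 gives eigenvalues λ = 3, -1, -2.
For λ=3: eigenvector (1,0,0).
For λ=-1: eigenvector (0,1,-1).
For λ=-2: eigenvector (0,0,1).
General solution: C_1e^(3t)(1,0,0) + C_2e^(-t)(0,1,-1) + C_3e^(-2t)(0,0,1).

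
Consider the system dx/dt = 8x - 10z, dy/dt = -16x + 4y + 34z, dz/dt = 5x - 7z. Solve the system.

Coefficient matrix A = [[8, 0, -10], [-16, 4, 34], [5, 0, -7]].
det(A - λI) = 0 gives eigenvalues λ = -2, 4, 3.
For λ=-2: eigenvector (-1,3,-1).
For λ=4: eigenvector (0,1,0).
For λ=3: eigenvector (2,-2,1).
General solution: C_1e^(-2t)(-1,3,-1) + C_2e^(4t)(0,1,0) + C_3e^(3t)(2,-2,1).

x(t) = -C_1e^(-2t) + 2C_3e^(3t), y(t) = 3C_1e^(-2t) + C_2e^(4t) - 2C_3e^(3t), z(t) = -C_1e^(-2t) + C_3e^(3t)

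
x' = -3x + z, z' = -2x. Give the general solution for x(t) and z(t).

Coefficient matrix A = [[-3, 1], [-2, 0]].
Characteristic polynomial det(A - λI) = λ^2 + 3λ + 2 = 0.
Eigenvalues λ = -2, -1.
For λ=-2: (A-λI) row 1 is [-1, 1], so an eigenvector is (1, 1).
For λ=-1: (A-λI) row 1 is [-2, 1], so an eigenvector is (1, 2).
General solution: K_1e^(-2t)(1,1) + K_2e^(-t)(1,2).

x(t) = K_1e^(-2t) + K_2e^(-t), z(t) = K_1e^(-2t) + 2K_2e^(-t)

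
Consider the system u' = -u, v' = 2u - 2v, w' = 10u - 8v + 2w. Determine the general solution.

u(t) = c_1e^(-t), v(t) = 2c_1e^(-t) + c_2e^(-2t), w(t) = 2c_1e^(-t) + 2c_2e^(-2t) + c_3e^(2t)

Coefficient matrix A = [[-1, 0, 0], [2, -2, 0], [10, -8, 2]].
det(A - λI) = 0 gives eigenvalues λ = -1, -2, 2.
For λ=-1: eigenvector (1,2,2).
For λ=-2: eigenvector (0,1,2).
For λ=2: eigenvector (0,0,1).
General solution: c_1e^(-t)(1,2,2) + c_2e^(-2t)(0,1,2) + c_3e^(2t)(0,0,1).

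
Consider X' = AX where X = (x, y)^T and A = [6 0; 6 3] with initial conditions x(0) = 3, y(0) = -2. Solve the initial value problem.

x(t) = 3e^(6t), y(t) = 6e^(6t) - 8e^(3t)

Coefficient matrix A = [[6, 0], [6, 3]].
Characteristic polynomial det(A - λI) = λ^2 - 9λ + 18 = 0.
Eigenvalues λ = 6, 3.
For λ=6: (A-λI) row 2 is [6, -3], so an eigenvector is (-1, -2).
For λ=3: (A-λI) row 1 is [3, 0], so an eigenvector is (0, 1).
General solution: C_1e^(6t)(-1,-2) + C_2e^(3t)(0,1).
Applying x(0)=3, y(0)=-2 gives C_1=-3, C_2=-8.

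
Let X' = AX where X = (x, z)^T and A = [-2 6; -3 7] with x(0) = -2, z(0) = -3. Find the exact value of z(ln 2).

-62

A = [[-2,6],[-3,7]]; eigenvalues λ = 4, 1.
Eigenvectors: (1,1) for λ=4, (2,1) for λ=1.
From the initial condition, c_1 = -4, c_2 = 1.
z(ln 2) = (-4)(2^4)(1) + (1)(2^1)(1) = -62.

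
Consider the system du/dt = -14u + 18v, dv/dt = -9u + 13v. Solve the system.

Coefficient matrix A = [[-14, 18], [-9, 13]].
Characteristic polynomial det(A - λI) = λ^2 + λ - 20 = 0.
Eigenvalues λ = 4, -5.
For λ=4: (A-λI) row 1 is [-18, 18], so an eigenvector is (-1, -1).
For λ=-5: (A-λI) row 1 is [-9, 18], so an eigenvector is (2, 1).
General solution: K_1e^(4t)(-1,-1) + K_2e^(-5t)(2,1).

u(t) = -K_1e^(4t) + 2K_2e^(-5t), v(t) = -K_1e^(4t) + K_2e^(-5t)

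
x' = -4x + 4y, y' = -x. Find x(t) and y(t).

Coefficient matrix A = [[-4, 4], [-1, 0]].
Characteristic polynomial det(A - λI) = λ^2 + 4λ + 4 = 0.
Single eigenvalue λ = -2 with algebraic multiplicity 2.
Eigenvector v = (-2,-1); generalized eigenvector w with (A-λI)w=v is (3,1).
General solution: e^(-2t)[K_1·v + K_2·(t·v + w)].

x(t) = -2K_1e^(-2t) - 2K_2te^(-2t) + 3K_2e^(-2t), y(t) = -K_1e^(-2t) - K_2te^(-2t) + K_2e^(-2t)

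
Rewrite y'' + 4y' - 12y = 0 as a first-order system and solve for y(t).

Let x_1 = y, x_2 = y'. Then x_1' = x_2 and x_2' = 12x_1 - 4x_2.
A = [[0,1],[12,-4]]; det(A-λI) = λ^2 + 4λ - 12.
Eigenvalues λ = -6, 2 with eigenvectors (1,-6), (1,2).

y(t) = C_1e^(-6t) + C_2e^(2t)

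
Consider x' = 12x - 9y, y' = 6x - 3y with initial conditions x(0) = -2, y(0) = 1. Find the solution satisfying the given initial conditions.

Coefficient matrix A = [[12, -9], [6, -3]].
Characteristic polynomial det(A - λI) = λ^2 - 9λ + 18 = 0.
Eigenvalues λ = 6, 3.
For λ=6: (A-λI) row 1 is [6, -9], so an eigenvector is (-3, -2).
For λ=3: (A-λI) row 1 is [9, -9], so an eigenvector is (-1, -1).
General solution: K_1e^(6t)(-3,-2) + K_2e^(3t)(-1,-1).
Applying x(0)=-2, y(0)=1 gives K_1=3, K_2=-7.

x(t) = -9e^(6t) + 7e^(3t), y(t) = -6e^(6t) + 7e^(3t)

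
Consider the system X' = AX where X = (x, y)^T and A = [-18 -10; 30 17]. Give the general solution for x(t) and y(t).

x(t) = -2K_1e^(-3t) + K_2e^(2t), y(t) = 3K_1e^(-3t) - 2K_2e^(2t)

Coefficient matrix A = [[-18, -10], [30, 17]].
Characteristic polynomial det(A - λI) = λ^2 + λ - 6 = 0.
Eigenvalues λ = -3, 2.
For λ=-3: (A-λI) row 1 is [-15, -10], so an eigenvector is (-2, 3).
For λ=2: (A-λI) row 1 is [-20, -10], so an eigenvector is (1, -2).
General solution: K_1e^(-3t)(-2,3) + K_2e^(2t)(1,-2).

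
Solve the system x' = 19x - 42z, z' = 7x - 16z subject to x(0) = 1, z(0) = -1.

x(t) = 9e^(5t) - 8e^(-2t), z(t) = 3e^(5t) - 4e^(-2t)

Coefficient matrix A = [[19, -42], [7, -16]].
Characteristic polynomial det(A - λI) = λ^2 - 3λ - 10 = 0.
Eigenvalues λ = 5, -2.
For λ=5: (A-λI) row 1 is [14, -42], so an eigenvector is (-3, -1).
For λ=-2: (A-λI) row 1 is [21, -42], so an eigenvector is (-2, -1).
General solution: K_1e^(5t)(-3,-1) + K_2e^(-2t)(-2,-1).
Applying x(0)=1, z(0)=-1 gives K_1=-3, K_2=4.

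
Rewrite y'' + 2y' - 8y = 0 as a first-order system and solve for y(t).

Let x_1 = y, x_2 = y'. Then x_1' = x_2 and x_2' = 8x_1 - 2x_2.
A = [[0,1],[8,-2]]; det(A-λI) = λ^2 + 2λ - 8.
Eigenvalues λ = -4, 2 with eigenvectors (1,-4), (1,2).

y(t) = C_1e^(-4t) + C_2e^(2t)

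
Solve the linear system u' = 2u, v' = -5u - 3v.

Coefficient matrix A = [[2, 0], [-5, -3]].
Characteristic polynomial det(A - λI) = λ^2 + λ - 6 = 0.
Eigenvalues λ = 2, -3.
For λ=2: (A-λI) row 2 is [-5, -5], so an eigenvector is (1, -1).
For λ=-3: (A-λI) row 1 is [5, 0], so an eigenvector is (0, 1).
General solution: K_1e^(2t)(1,-1) + K_2e^(-3t)(0,1).

u(t) = K_1e^(2t), v(t) = -K_1e^(2t) + K_2e^(-3t)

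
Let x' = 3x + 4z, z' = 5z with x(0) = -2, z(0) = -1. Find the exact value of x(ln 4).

-2048

A = [[3,4],[0,5]]; eigenvalues λ = 3, 5.
Eigenvectors: (1,0) for λ=3, (2,1) for λ=5.
From the initial condition, c_1 = 0, c_2 = -1.
x(ln 4) = (0)(4^3)(1) + (-1)(4^5)(2) = -2048.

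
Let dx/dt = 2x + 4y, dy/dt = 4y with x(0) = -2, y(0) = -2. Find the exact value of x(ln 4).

-992

A = [[2,4],[0,4]]; eigenvalues λ = 4, 2.
Eigenvectors: (2,1) for λ=4, (1,0) for λ=2.
From the initial condition, c_1 = -2, c_2 = 2.
x(ln 4) = (-2)(4^4)(2) + (2)(4^2)(1) = -992.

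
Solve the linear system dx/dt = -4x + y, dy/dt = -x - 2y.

x(t) = K_1e^(-3t) + K_2te^(-3t) - 3K_2e^(-3t), y(t) = K_1e^(-3t) + K_2te^(-3t) - 2K_2e^(-3t)

Coefficient matrix A = [[-4, 1], [-1, -2]].
Characteristic polynomial det(A - λI) = λ^2 + 6λ + 9 = 0.
Single eigenvalue λ = -3 with algebraic multiplicity 2.
Eigenvector v = (1,1); generalized eigenvector w with (A-λI)w=v is (-3,-2).
General solution: e^(-3t)[K_1·v + K_2·(t·v + w)].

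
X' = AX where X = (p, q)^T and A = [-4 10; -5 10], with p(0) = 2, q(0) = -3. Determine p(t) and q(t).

p(t) = -44e^(3t)sin(t) + 2e^(3t)cos(t), q(t) = -31e^(3t)sin(t) - 3e^(3t)cos(t)

Coefficient matrix A = [[-4, 10], [-5, 10]].
Characteristic polynomial det(A - λI) = λ^2 - 6λ + 10 = 0.
Eigenvalues λ = 3 ± i (complex conjugate pair).
For λ=3+i: an eigenvector is (3,2) - i(-1,-1) = (3 + i, 2 + i).
A real fundamental pair from Re and Im of e^((3+i)t)v: X_1 = e^(3t)(cos(t)·(3,2) + sin(t)·(-1,-1)), X_2 = e^(3t)(sin(t)·(3,2) - cos(t)·(-1,-1)).
General solution: C_1X_1 + C_2X_2.
Applying p(0)=2, q(0)=-3 gives C_1=5, C_2=-13.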